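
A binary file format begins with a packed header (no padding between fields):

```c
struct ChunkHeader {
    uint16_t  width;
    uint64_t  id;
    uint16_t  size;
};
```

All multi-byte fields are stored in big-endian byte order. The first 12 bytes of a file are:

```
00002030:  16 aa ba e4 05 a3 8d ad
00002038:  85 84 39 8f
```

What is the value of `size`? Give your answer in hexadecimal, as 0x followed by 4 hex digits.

`size` follows `width` (2 B), `id` (8 B), so it starts at offset 2 + 8 = 10 and occupies 2 bytes.
Bytes at offsets 10..11: 39 8F.
In big-endian order the high byte comes first in memory.
The bytes are already most-significant first: 0x398F.

0x398F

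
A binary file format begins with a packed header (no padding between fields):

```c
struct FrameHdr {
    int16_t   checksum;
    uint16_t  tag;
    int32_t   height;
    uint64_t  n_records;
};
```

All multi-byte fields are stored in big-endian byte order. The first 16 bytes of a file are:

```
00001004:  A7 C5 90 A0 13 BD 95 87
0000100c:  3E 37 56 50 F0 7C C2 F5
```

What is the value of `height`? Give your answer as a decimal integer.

`height` follows `checksum` (2 B), `tag` (2 B), so it starts at offset 2 + 2 = 4 and occupies 4 bytes.
Bytes at offsets 4..7: 13 BD 95 87.
Big-endian: lowest address holds the most-significant byte.
The bytes are already most-significant first: 0x13BD9587.
0x13BD9587 = 331191687.

331191687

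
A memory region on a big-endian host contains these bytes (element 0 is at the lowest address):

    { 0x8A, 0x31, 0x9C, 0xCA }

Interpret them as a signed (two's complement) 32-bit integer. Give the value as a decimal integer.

-1976460086

Big-endian stores the most-significant byte at the lowest address.
The bytes are already most-significant first: 0x8A319CCA.
Top bit is set, so as a signed 32-bit value this is 0x8A319CCA − 2^32 = -1976460086.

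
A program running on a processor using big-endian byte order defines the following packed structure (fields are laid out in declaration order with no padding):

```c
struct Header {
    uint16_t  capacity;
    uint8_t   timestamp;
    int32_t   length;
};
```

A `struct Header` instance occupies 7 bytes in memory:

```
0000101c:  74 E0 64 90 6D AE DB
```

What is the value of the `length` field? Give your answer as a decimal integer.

`length` follows `capacity` (2 B), `timestamp` (1 B), so it starts at offset 2 + 1 = 3 and occupies 4 bytes.
Bytes at offsets 3..6: 90 6D AE DB.
Big-endian stores the most-significant byte at the lowest address.
The bytes are already most-significant first: 0x906DAEDB.
Top bit is set, so as a signed 32-bit value this is 0x906DAEDB − 2^32 = -1871860005.

-1871860005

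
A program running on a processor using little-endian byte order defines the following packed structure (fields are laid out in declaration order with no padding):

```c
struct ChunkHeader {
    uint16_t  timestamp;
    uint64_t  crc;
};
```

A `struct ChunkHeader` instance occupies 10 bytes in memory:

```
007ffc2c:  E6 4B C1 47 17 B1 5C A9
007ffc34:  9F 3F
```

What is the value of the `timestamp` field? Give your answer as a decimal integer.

19430

`timestamp` is the first field, at byte offset 0, occupying 2 bytes.
Bytes at offsets 0..1: E6 4B.
In little-endian order the low byte comes first in memory.
Reassemble most-significant byte first: 4B E6 → 0x4BE6.
0x4BE6 = 19430.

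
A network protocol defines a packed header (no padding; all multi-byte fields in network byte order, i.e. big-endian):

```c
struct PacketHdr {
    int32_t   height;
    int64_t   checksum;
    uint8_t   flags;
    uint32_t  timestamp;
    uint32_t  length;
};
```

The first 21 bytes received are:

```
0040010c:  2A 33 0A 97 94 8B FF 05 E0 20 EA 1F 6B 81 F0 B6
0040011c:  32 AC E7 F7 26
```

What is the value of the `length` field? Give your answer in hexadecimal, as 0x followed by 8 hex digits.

0xACE7F726

`length` follows `height` (4 B), `checksum` (8 B), `flags` (1 B), `timestamp` (4 B), so it starts at offset 4 + 8 + 1 + 4 = 17 and occupies 4 bytes.
Bytes at offsets 17..20: AC E7 F7 26.
In big-endian order the high byte comes first in memory.
The bytes are already most-significant first: 0xACE7F726.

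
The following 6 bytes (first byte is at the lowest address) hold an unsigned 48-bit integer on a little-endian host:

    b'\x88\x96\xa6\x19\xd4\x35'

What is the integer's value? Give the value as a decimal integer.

59185079686792

Little-endian: lowest address holds the least-significant byte.
Reassemble most-significant byte first: 35 D4 19 A6 96 88 → 0x35D419A69688.
0x35D419A69688 = 59185079686792.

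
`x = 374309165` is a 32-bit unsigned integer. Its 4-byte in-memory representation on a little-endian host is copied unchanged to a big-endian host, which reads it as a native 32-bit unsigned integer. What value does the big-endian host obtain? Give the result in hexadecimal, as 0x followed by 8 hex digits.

374309165 in 32-bit hexadecimal is 0x164F812D.
Stored little-endian, the bytes at ascending addresses are 2D 81 4F 16.
Read back as big-endian, the last byte is least significant, giving 0x2D814F16.

0x2D814F16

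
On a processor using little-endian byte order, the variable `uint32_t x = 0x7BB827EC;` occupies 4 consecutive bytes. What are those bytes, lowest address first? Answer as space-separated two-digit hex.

Split into bytes (most-significant first): 7B B8 27 EC.
Little-endian stores the least-significant byte at the lowest address.
So at ascending addresses the bytes are EC 27 B8 7B.

EC 27 B8 7B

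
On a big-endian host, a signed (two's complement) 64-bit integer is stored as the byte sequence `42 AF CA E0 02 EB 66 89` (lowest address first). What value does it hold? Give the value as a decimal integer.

4805282390898075273

Big-endian: lowest address holds the most-significant byte.
The bytes are already most-significant first: 0x42AFCAE002EB6689.
0x42AFCAE002EB6689 = 4805282390898075273.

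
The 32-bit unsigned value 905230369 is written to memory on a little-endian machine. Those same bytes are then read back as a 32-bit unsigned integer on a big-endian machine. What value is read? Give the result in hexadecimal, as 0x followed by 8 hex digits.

905230369 in 32-bit hexadecimal is 0x35F4B821.
Stored little-endian, the bytes at ascending addresses are 21 B8 F4 35.
Read back as big-endian, the last byte is least significant, giving 0x21B8F435.

0x21B8F435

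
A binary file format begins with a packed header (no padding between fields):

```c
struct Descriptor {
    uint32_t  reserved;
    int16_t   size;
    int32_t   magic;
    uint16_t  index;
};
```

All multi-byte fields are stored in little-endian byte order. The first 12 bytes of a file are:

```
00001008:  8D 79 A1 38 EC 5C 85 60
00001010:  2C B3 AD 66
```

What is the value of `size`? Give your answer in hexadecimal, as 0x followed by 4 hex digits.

`size` follows `reserved` (4 bytes), so it starts at byte offset 4 and occupies 2 bytes.
Bytes at offsets 4..5: EC 5C.
In little-endian order the low byte comes first in memory.
Reassemble most-significant byte first: 5C EC → 0x5CEC.

0x5CEC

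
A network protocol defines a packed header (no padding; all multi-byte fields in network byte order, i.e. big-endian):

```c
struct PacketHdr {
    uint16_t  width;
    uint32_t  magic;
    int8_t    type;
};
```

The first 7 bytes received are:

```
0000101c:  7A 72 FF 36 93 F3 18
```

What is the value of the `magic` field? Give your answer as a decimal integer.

4281766899

`magic` follows `width` (2 bytes), so it starts at byte offset 2 and occupies 4 bytes.
Bytes at offsets 2..5: FF 36 93 F3.
Big-endian stores the most-significant byte at the lowest address.
The bytes are already most-significant first: 0xFF3693F3.
0xFF3693F3 = 4281766899.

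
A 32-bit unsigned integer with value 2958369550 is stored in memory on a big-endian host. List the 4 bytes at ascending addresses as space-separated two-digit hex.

2958369550 in hexadecimal, padded to 32 bits, is 0xB055230E.
Split into bytes (most-significant first): B0 55 23 0E.
Big-endian: lowest address holds the most-significant byte.
So the memory order matches the most-significant-first order: B0 55 23 0E.

B0 55 23 0E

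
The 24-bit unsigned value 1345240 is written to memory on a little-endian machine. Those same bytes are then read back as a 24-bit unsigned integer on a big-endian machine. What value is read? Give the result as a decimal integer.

14190100

1345240 in 24-bit hexadecimal is 0x1486D8.
Stored little-endian, the bytes at ascending addresses are D8 86 14.
Read back as big-endian, the last byte is least significant, giving 0xD88614.
0xD88614 = 14190100.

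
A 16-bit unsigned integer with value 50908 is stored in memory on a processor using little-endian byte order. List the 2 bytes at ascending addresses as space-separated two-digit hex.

50908 in hexadecimal, padded to 16 bits, is 0xC6DC.
Split into bytes (most-significant first): C6 DC.
Little-endian stores the least-significant byte at the lowest address.
So at ascending addresses the bytes are DC C6.

DC C6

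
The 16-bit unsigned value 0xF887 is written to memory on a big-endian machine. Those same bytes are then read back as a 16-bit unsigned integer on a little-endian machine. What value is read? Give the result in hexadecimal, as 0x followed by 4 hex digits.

0x87F8

Stored big-endian, the bytes at ascending addresses are F8 87.
Read back as little-endian, the first byte is least significant, giving 0x87F8.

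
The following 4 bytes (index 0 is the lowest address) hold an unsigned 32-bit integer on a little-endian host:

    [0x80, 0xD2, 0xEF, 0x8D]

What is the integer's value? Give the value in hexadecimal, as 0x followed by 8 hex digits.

In little-endian order the low byte comes first in memory.
Reassemble most-significant byte first: 8D EF D2 80 → 0x8DEFD280.

0x8DEFD280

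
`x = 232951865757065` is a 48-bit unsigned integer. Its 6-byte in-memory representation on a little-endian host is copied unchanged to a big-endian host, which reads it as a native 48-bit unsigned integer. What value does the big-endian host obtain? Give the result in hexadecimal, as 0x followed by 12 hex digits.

0x894D3555DED3

232951865757065 in 48-bit hexadecimal is 0xD3DE55354D89.
Stored little-endian, the bytes at ascending addresses are 89 4D 35 55 DE D3.
Read back as big-endian, the last byte is least significant, giving 0x894D3555DED3.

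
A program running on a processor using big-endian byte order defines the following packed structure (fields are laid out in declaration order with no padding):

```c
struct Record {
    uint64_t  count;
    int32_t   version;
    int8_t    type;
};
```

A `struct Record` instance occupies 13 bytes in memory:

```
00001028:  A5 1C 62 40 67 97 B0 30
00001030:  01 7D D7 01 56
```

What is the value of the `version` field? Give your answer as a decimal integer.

`version` follows `count` (8 bytes), so it starts at byte offset 8 and occupies 4 bytes.
Bytes at offsets 8..11: 01 7D D7 01.
Big-endian stores the most-significant byte at the lowest address.
The bytes are already most-significant first: 0x017DD701.
0x017DD701 = 25024257.

25024257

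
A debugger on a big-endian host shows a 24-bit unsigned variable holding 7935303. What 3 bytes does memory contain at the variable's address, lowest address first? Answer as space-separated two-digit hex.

79 15 47

7935303 in hexadecimal, padded to 24 bits, is 0x791547.
Split into bytes (most-significant first): 79 15 47.
Big-endian stores the most-significant byte at the lowest address.
So the memory order matches the most-significant-first order: 79 15 47.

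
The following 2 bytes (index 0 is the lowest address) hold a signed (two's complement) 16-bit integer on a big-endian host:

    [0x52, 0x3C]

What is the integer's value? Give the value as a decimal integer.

In big-endian order the high byte comes first in memory.
The bytes are already most-significant first: 0x523C.
0x523C = 21052.

21052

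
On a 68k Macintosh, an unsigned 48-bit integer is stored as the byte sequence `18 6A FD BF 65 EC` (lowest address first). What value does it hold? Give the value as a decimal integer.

26847802779116

Big-endian stores the most-significant byte at the lowest address.
The bytes are already most-significant first: 0x186AFDBF65EC.
0x186AFDBF65EC = 26847802779116.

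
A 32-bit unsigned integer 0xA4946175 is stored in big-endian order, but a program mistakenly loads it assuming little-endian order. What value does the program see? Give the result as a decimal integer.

1969329316

Stored big-endian, the bytes at ascending addresses are A4 94 61 75.
Read back as little-endian, the first byte is least significant, giving 0x756194A4.
0x756194A4 = 1969329316.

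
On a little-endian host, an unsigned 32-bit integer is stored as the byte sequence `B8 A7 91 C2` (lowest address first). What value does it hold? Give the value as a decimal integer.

3264325560

Little-endian stores the least-significant byte at the lowest address.
Reassemble most-significant byte first: C2 91 A7 B8 → 0xC291A7B8.
0xC291A7B8 = 3264325560.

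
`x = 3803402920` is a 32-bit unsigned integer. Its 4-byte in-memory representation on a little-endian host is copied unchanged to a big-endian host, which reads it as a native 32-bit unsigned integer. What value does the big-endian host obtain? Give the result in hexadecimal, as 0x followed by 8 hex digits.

3803402920 in 32-bit hexadecimal is 0xE2B352A8.
Stored little-endian, the bytes at ascending addresses are A8 52 B3 E2.
Read back as big-endian, the last byte is least significant, giving 0xA852B3E2.

0xA852B3E2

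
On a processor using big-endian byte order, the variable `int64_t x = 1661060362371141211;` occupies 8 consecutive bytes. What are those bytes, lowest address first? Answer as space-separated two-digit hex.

1661060362371141211 in hexadecimal, padded to 64 bits, is 0x170D4599519D0E5B.
Split into bytes (most-significant first): 17 0D 45 99 51 9D 0E 5B.
In big-endian order the high byte comes first in memory.
So the memory order matches the most-significant-first order: 17 0D 45 99 51 9D 0E 5B.

17 0D 45 99 51 9D 0E 5B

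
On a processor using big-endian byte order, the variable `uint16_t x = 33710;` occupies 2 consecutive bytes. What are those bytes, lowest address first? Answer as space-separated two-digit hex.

33710 in hexadecimal, padded to 16 bits, is 0x83AE.
Split into bytes (most-significant first): 83 AE.
Big-endian: lowest address holds the most-significant byte.
So the memory order matches the most-significant-first order: 83 AE.

83 AE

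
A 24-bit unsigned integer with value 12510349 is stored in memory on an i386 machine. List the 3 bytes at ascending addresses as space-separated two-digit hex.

12510349 in hexadecimal, padded to 24 bits, is 0xBEE48D.
Split into bytes (most-significant first): BE E4 8D.
Little-endian stores the least-significant byte at the lowest address.
So at ascending addresses the bytes are 8D E4 BE.

8D E4 BE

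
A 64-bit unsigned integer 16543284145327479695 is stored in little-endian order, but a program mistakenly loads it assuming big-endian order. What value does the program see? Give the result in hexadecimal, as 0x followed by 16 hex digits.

0x8F9B98B4478D95E5

16543284145327479695 in 64-bit hexadecimal is 0xE5958D47B4989B8F.
Stored little-endian, the bytes at ascending addresses are 8F 9B 98 B4 47 8D 95 E5.
Read back as big-endian, the last byte is least significant, giving 0x8F9B98B4478D95E5.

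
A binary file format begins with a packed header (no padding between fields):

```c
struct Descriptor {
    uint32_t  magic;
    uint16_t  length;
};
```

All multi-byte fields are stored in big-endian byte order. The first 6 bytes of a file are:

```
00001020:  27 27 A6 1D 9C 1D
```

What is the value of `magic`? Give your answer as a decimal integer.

`magic` is the first field, at byte offset 0, occupying 4 bytes.
Bytes at offsets 0..3: 27 27 A6 1D.
Big-endian: lowest address holds the most-significant byte.
The bytes are already most-significant first: 0x2727A61D.
0x2727A61D = 656909853.

656909853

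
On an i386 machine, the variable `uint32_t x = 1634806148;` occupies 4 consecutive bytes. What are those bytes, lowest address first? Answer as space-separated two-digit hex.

84 29 71 61

1634806148 in hexadecimal, padded to 32 bits, is 0x61712984.
Split into bytes (most-significant first): 61 71 29 84.
Little-endian stores the least-significant byte at the lowest address.
So at ascending addresses the bytes are 84 29 71 61.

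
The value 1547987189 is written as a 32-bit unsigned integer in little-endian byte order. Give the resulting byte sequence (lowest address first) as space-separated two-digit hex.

F5 68 44 5C

1547987189 in hexadecimal, padded to 32 bits, is 0x5C4468F5.
Split into bytes (most-significant first): 5C 44 68 F5.
In little-endian order the low byte comes first in memory.
So at ascending addresses the bytes are F5 68 44 5C.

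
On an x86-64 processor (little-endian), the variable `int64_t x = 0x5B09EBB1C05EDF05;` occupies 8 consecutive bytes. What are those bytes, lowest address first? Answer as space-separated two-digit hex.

05 DF 5E C0 B1 EB 09 5B

Split into bytes (most-significant first): 5B 09 EB B1 C0 5E DF 05.
Little-endian stores the least-significant byte at the lowest address.
So at ascending addresses the bytes are 05 DF 5E C0 B1 EB 09 5B.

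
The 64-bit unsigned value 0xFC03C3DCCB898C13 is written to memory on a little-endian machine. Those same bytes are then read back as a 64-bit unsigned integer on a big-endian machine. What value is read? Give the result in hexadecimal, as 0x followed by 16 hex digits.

0x138C89CBDCC303FC

Stored little-endian, the bytes at ascending addresses are 13 8C 89 CB DC C3 03 FC.
Read back as big-endian, the last byte is least significant, giving 0x138C89CBDCC303FC.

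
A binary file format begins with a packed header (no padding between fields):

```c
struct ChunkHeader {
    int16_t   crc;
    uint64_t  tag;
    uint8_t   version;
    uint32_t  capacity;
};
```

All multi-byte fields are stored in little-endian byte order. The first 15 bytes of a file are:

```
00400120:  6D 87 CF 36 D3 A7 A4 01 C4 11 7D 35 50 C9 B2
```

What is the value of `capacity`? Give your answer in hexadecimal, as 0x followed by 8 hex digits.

`capacity` follows `crc` (2 B), `tag` (8 B), `version` (1 B), so it starts at offset 2 + 8 + 1 = 11 and occupies 4 bytes.
Bytes at offsets 11..14: 35 50 C9 B2.
Little-endian stores the least-significant byte at the lowest address.
Reassemble most-significant byte first: B2 C9 50 35 → 0xB2C95035.

0xB2C95035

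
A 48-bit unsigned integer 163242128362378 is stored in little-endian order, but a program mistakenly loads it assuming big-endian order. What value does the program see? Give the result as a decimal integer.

163242128362378 in 48-bit hexadecimal is 0x9477C512CB8A.
Stored little-endian, the bytes at ascending addresses are 8A CB 12 C5 77 94.
Read back as big-endian, the last byte is least significant, giving 0x8ACB12C57794.
0x8ACB12C57794 = 152604797925268.

152604797925268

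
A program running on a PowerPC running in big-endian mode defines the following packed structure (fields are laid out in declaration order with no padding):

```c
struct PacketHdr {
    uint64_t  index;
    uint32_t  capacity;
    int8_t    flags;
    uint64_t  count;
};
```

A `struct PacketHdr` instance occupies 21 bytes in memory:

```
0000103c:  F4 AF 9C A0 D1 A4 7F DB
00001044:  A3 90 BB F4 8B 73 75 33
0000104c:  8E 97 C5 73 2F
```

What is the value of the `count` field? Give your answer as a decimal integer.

`count` follows `index` (8 B), `capacity` (4 B), `flags` (1 B), so it starts at offset 8 + 4 + 1 = 13 and occupies 8 bytes.
Bytes at offsets 13..20: 73 75 33 8E 97 C5 73 2F.
Big-endian stores the most-significant byte at the lowest address.
The bytes are already most-significant first: 0x7375338E97C5732F.
0x7375338E97C5732F = 8319612574161531695.

8319612574161531695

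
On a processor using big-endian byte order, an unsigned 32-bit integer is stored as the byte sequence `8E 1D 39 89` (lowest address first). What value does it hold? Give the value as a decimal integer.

Big-endian: lowest address holds the most-significant byte.
The bytes are already most-significant first: 0x8E1D3989.
0x8E1D3989 = 2384279945.

2384279945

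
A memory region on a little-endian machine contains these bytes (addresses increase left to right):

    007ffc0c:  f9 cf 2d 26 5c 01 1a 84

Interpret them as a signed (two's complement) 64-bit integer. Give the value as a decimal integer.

Little-endian: lowest address holds the least-significant byte.
Reassemble most-significant byte first: 84 1A 01 5C 26 2D CF F9 → 0x841A015C262DCFF9.
Top bit is set, so as a signed 64-bit value this is 0x841A015C262DCFF9 − 2^64 = -8927821816019431431.

-8927821816019431431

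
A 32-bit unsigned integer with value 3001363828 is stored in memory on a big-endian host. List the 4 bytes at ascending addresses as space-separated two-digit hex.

3001363828 in hexadecimal, padded to 32 bits, is 0xB2E52D74.
Split into bytes (most-significant first): B2 E5 2D 74.
Big-endian: lowest address holds the most-significant byte.
So the memory order matches the most-significant-first order: B2 E5 2D 74.

B2 E5 2D 74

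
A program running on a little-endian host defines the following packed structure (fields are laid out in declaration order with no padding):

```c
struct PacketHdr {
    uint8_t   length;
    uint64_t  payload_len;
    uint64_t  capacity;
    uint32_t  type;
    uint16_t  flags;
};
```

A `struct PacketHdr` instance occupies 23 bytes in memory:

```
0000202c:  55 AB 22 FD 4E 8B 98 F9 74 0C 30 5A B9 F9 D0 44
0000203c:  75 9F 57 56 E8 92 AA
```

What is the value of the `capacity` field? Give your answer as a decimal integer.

8450108571829022732

`capacity` follows `length` (1 B), `payload_len` (8 B), so it starts at offset 1 + 8 = 9 and occupies 8 bytes.
Bytes at offsets 9..16: 0C 30 5A B9 F9 D0 44 75.
In little-endian order the low byte comes first in memory.
Reassemble most-significant byte first: 75 44 D0 F9 B9 5A 30 0C → 0x7544D0F9B95A300C.
0x7544D0F9B95A300C = 8450108571829022732.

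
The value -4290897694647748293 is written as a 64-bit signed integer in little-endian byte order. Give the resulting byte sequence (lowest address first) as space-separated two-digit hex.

Two's complement of -4290897694647748293 in 64 bits: 4290897694647748293 = 0x3B8C54B8190586C5; invert → 0xC473AB47E6FA793A; add 1 → 0xC473AB47E6FA793B.
Split into bytes (most-significant first): C4 73 AB 47 E6 FA 79 3B.
In little-endian order the low byte comes first in memory.
So at ascending addresses the bytes are 3B 79 FA E6 47 AB 73 C4.

3B 79 FA E6 47 AB 73 C4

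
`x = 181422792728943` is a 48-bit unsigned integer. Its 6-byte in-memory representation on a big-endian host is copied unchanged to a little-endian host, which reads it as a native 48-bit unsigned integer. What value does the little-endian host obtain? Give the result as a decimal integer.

181422792728943 in 48-bit hexadecimal is 0xA500C91D616F.
Stored big-endian, the bytes at ascending addresses are A5 00 C9 1D 61 6F.
Read back as little-endian, the first byte is least significant, giving 0x6F611DC900A5.
0x6F611DC900A5 = 122462902223013.

122462902223013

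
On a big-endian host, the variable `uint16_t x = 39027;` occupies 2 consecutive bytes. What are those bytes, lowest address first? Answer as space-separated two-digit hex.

39027 in hexadecimal, padded to 16 bits, is 0x9873.
Split into bytes (most-significant first): 98 73.
In big-endian order the high byte comes first in memory.
So the memory order matches the most-significant-first order: 98 73.

98 73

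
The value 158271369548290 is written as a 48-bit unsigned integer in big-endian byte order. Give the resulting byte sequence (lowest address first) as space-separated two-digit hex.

8F F2 6C C2 92 02

158271369548290 in hexadecimal, padded to 48 bits, is 0x8FF26CC29202.
Split into bytes (most-significant first): 8F F2 6C C2 92 02.
In big-endian order the high byte comes first in memory.
So the memory order matches the most-significant-first order: 8F F2 6C C2 92 02.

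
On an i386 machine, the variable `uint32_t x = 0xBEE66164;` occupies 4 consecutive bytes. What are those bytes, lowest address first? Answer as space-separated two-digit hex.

64 61 E6 BE

Split into bytes (most-significant first): BE E6 61 64.
Little-endian: lowest address holds the least-significant byte.
So at ascending addresses the bytes are 64 61 E6 BE.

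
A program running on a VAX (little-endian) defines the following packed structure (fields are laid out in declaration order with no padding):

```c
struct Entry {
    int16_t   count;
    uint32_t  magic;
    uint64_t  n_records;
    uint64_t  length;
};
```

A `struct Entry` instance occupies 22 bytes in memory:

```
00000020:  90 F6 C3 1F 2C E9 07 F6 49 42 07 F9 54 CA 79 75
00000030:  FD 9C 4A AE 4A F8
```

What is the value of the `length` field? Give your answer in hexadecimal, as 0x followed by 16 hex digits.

0xF84AAE4A9CFD7579

`length` follows `count` (2 B), `magic` (4 B), `n_records` (8 B), so it starts at offset 2 + 4 + 8 = 14 and occupies 8 bytes.
Bytes at offsets 14..21: 79 75 FD 9C 4A AE 4A F8.
Little-endian: lowest address holds the least-significant byte.
Reassemble most-significant byte first: F8 4A AE 4A 9C FD 75 79 → 0xF84AAE4A9CFD7579.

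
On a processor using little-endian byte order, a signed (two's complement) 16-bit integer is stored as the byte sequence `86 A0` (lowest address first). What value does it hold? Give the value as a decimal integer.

Little-endian: lowest address holds the least-significant byte.
Reassemble most-significant byte first: A0 86 → 0xA086.
Top bit is set, so as a signed 16-bit value this is 0xA086 − 2^16 = -24442.

-24442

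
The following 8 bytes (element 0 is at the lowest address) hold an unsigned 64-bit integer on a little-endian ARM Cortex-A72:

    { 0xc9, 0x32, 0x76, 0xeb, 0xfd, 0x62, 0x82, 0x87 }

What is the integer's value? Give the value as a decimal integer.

9764475784809296585

In little-endian order the low byte comes first in memory.
Reassemble most-significant byte first: 87 82 62 FD EB 76 32 C9 → 0x878262FDEB7632C9.
0x878262FDEB7632C9 = 9764475784809296585.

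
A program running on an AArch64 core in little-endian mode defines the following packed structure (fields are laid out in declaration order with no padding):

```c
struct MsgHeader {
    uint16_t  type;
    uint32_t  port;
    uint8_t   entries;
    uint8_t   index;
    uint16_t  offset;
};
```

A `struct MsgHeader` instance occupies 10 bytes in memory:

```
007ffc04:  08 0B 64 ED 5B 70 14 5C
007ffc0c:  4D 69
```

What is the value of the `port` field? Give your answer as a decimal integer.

`port` follows `type` (2 bytes), so it starts at byte offset 2 and occupies 4 bytes.
Bytes at offsets 2..5: 64 ED 5B 70.
Little-endian: lowest address holds the least-significant byte.
Reassemble most-significant byte first: 70 5B ED 64 → 0x705BED64.
0x705BED64 = 1885072740.

1885072740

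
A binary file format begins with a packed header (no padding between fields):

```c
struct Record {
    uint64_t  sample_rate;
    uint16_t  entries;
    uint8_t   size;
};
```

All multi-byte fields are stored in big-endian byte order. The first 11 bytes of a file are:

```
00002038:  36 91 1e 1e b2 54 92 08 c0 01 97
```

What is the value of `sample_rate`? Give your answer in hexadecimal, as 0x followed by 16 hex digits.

0x36911E1EB2549208

`sample_rate` is the first field, at byte offset 0, occupying 8 bytes.
Bytes at offsets 0..7: 36 91 1E 1E B2 54 92 08.
Big-endian: lowest address holds the most-significant byte.
The bytes are already most-significant first: 0x36911E1EB2549208.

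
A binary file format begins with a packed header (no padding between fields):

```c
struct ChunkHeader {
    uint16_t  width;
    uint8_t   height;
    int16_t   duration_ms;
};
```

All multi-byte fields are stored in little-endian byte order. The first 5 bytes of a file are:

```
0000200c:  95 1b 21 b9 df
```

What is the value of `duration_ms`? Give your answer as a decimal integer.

-8263

`duration_ms` follows `width` (2 B), `height` (1 B), so it starts at offset 2 + 1 = 3 and occupies 2 bytes.
Bytes at offsets 3..4: B9 DF.
Little-endian: lowest address holds the least-significant byte.
Reassemble most-significant byte first: DF B9 → 0xDFB9.
Top bit is set, so as a signed 16-bit value this is 0xDFB9 − 2^16 = -8263.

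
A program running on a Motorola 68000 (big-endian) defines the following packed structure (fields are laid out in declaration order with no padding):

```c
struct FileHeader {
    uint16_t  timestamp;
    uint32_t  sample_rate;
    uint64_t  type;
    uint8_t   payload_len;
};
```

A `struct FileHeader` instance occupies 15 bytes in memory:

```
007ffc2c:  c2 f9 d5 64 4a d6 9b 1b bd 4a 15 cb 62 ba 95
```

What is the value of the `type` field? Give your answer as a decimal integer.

11176735026140897978

`type` follows `timestamp` (2 B), `sample_rate` (4 B), so it starts at offset 2 + 4 = 6 and occupies 8 bytes.
Bytes at offsets 6..13: 9B 1B BD 4A 15 CB 62 BA.
In big-endian order the high byte comes first in memory.
The bytes are already most-significant first: 0x9B1BBD4A15CB62BA.
0x9B1BBD4A15CB62BA = 11176735026140897978.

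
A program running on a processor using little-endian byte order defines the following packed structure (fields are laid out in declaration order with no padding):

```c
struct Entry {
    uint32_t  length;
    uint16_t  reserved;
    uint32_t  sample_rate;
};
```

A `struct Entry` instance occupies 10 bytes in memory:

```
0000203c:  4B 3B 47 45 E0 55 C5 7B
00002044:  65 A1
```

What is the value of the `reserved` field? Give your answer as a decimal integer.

21984

`reserved` follows `length` (4 bytes), so it starts at byte offset 4 and occupies 2 bytes.
Bytes at offsets 4..5: E0 55.
Little-endian: lowest address holds the least-significant byte.
Reassemble most-significant byte first: 55 E0 → 0x55E0.
0x55E0 = 21984.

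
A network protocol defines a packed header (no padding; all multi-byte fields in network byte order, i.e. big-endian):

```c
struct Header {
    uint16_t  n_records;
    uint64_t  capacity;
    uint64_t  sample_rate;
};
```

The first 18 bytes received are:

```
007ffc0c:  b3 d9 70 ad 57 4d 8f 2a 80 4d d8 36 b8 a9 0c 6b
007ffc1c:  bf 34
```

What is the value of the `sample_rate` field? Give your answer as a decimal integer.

15579842997132181300

`sample_rate` follows `n_records` (2 B), `capacity` (8 B), so it starts at offset 2 + 8 = 10 and occupies 8 bytes.
Bytes at offsets 10..17: D8 36 B8 A9 0C 6B BF 34.
In big-endian order the high byte comes first in memory.
The bytes are already most-significant first: 0xD836B8A90C6BBF34.
0xD836B8A90C6BBF34 = 15579842997132181300.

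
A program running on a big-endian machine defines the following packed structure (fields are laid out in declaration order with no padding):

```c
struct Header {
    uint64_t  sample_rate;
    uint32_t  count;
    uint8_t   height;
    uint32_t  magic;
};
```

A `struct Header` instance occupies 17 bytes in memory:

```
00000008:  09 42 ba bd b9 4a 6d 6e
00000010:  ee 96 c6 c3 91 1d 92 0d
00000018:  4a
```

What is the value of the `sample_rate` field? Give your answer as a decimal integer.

667301018824502638

`sample_rate` is the first field, at byte offset 0, occupying 8 bytes.
Bytes at offsets 0..7: 09 42 BA BD B9 4A 6D 6E.
Big-endian: lowest address holds the most-significant byte.
The bytes are already most-significant first: 0x0942BABDB94A6D6E.
0x0942BABDB94A6D6E = 667301018824502638.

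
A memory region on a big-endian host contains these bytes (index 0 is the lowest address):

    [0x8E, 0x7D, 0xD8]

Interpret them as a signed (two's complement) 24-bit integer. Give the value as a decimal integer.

-7438888

Big-endian: lowest address holds the most-significant byte.
The bytes are already most-significant first: 0x8E7DD8.
Top bit is set, so as a signed 24-bit value this is 0x8E7DD8 − 2^24 = -7438888.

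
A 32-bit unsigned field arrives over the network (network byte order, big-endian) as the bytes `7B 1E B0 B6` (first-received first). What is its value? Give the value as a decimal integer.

2065608886

Big-endian: lowest address holds the most-significant byte.
The bytes are already most-significant first: 0x7B1EB0B6.
0x7B1EB0B6 = 2065608886.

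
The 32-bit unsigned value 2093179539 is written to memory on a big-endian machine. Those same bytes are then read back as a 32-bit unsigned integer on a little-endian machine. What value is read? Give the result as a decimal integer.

2472723324

2093179539 in 32-bit hexadecimal is 0x7CC36293.
Stored big-endian, the bytes at ascending addresses are 7C C3 62 93.
Read back as little-endian, the first byte is least significant, giving 0x9362C37C.
0x9362C37C = 2472723324.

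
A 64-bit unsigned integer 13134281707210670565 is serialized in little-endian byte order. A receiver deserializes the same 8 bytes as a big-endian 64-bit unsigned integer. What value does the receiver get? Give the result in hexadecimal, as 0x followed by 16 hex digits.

0xE50134D29F5746B6

13134281707210670565 in 64-bit hexadecimal is 0xB646579FD23401E5.
Stored little-endian, the bytes at ascending addresses are E5 01 34 D2 9F 57 46 B6.
Read back as big-endian, the last byte is least significant, giving 0xE50134D29F5746B6.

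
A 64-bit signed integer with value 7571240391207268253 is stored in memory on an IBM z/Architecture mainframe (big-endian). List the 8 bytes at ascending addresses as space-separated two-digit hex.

7571240391207268253 in hexadecimal, padded to 64 bits, is 0x691273058AFFAF9D.
Split into bytes (most-significant first): 69 12 73 05 8A FF AF 9D.
Big-endian stores the most-significant byte at the lowest address.
So the memory order matches the most-significant-first order: 69 12 73 05 8A FF AF 9D.

69 12 73 05 8A FF AF 9D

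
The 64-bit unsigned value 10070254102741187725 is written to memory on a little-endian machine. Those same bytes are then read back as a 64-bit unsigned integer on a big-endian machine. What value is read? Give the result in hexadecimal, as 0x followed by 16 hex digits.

10070254102741187725 in 64-bit hexadecimal is 0x8BC0BAC07FCEFC8D.
Stored little-endian, the bytes at ascending addresses are 8D FC CE 7F C0 BA C0 8B.
Read back as big-endian, the last byte is least significant, giving 0x8DFCCE7FC0BAC08B.

0x8DFCCE7FC0BAC08B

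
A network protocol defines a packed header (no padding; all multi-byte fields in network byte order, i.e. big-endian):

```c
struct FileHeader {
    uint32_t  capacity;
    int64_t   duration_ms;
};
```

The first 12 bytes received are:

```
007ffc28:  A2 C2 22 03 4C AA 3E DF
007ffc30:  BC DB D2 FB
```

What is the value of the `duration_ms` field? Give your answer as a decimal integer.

5524297023590486779

`duration_ms` follows `capacity` (4 bytes), so it starts at byte offset 4 and occupies 8 bytes.
Bytes at offsets 4..11: 4C AA 3E DF BC DB D2 FB.
In big-endian order the high byte comes first in memory.
The bytes are already most-significant first: 0x4CAA3EDFBCDBD2FB.
0x4CAA3EDFBCDBD2FB = 5524297023590486779.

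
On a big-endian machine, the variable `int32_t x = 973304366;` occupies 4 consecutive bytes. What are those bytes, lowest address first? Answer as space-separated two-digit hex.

3A 03 72 2E

973304366 in hexadecimal, padded to 32 bits, is 0x3A03722E.
Split into bytes (most-significant first): 3A 03 72 2E.
In big-endian order the high byte comes first in memory.
So the memory order matches the most-significant-first order: 3A 03 72 2E.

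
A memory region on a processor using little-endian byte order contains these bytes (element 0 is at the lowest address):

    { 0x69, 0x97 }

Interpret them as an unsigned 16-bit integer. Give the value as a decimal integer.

38761

Little-endian stores the least-significant byte at the lowest address.
Reassemble most-significant byte first: 97 69 → 0x9769.
0x9769 = 38761.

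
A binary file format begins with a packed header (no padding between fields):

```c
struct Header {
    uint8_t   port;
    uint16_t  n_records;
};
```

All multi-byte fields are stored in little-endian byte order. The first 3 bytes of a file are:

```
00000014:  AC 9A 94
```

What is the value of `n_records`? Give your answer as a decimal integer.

`n_records` follows `port` (1 byte), so it starts at byte offset 1 and occupies 2 bytes.
Bytes at offsets 1..2: 9A 94.
In little-endian order the low byte comes first in memory.
Reassemble most-significant byte first: 94 9A → 0x949A.
0x949A = 38042.

38042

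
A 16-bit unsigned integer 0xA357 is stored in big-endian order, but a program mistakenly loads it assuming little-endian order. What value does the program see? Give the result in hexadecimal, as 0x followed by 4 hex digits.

0x57A3

Stored big-endian, the bytes at ascending addresses are A3 57.
Read back as little-endian, the first byte is least significant, giving 0x57A3.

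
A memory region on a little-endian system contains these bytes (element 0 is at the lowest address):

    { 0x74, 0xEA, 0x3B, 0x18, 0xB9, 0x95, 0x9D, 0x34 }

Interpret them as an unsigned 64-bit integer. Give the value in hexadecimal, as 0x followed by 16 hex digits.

In little-endian order the low byte comes first in memory.
Reassemble most-significant byte first: 34 9D 95 B9 18 3B EA 74 → 0x349D95B9183BEA74.

0x349D95B9183BEA74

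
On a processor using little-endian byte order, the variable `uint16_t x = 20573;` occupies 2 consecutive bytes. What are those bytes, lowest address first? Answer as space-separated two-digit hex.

5D 50

20573 in hexadecimal, padded to 16 bits, is 0x505D.
Split into bytes (most-significant first): 50 5D.
Little-endian stores the least-significant byte at the lowest address.
So at ascending addresses the bytes are 5D 50.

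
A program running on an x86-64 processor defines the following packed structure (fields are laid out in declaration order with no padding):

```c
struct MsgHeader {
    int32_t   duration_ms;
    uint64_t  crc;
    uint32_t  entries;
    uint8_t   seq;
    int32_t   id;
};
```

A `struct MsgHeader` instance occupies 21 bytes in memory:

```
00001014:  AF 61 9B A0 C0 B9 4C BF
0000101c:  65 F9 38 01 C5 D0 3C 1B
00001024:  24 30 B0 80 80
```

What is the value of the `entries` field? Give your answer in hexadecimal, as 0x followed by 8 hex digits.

0x1B3CD0C5

`entries` follows `duration_ms` (4 B), `crc` (8 B), so it starts at offset 4 + 8 = 12 and occupies 4 bytes.
Bytes at offsets 12..15: C5 D0 3C 1B.
In little-endian order the low byte comes first in memory.
Reassemble most-significant byte first: 1B 3C D0 C5 → 0x1B3CD0C5.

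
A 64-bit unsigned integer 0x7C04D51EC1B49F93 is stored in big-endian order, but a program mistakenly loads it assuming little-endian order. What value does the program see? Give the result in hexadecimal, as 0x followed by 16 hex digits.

Stored big-endian, the bytes at ascending addresses are 7C 04 D5 1E C1 B4 9F 93.
Read back as little-endian, the first byte is least significant, giving 0x939FB4C11ED5047C.

0x939FB4C11ED5047C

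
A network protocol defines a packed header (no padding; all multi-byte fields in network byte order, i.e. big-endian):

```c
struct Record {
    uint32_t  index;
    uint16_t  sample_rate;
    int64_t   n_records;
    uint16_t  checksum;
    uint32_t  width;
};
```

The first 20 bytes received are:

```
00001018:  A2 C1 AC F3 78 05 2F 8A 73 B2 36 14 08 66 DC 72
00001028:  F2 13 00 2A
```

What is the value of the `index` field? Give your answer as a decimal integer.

`index` is the first field, at byte offset 0, occupying 4 bytes.
Bytes at offsets 0..3: A2 C1 AC F3.
Big-endian: lowest address holds the most-significant byte.
The bytes are already most-significant first: 0xA2C1ACF3.
0xA2C1ACF3 = 2730601715.

2730601715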